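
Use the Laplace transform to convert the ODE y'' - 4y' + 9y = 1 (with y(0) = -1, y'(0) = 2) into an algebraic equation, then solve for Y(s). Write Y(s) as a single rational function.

Transform both sides with L{·}.
With L{y''} = s^2 Y - s·y(0) - y'(0) and L{y'} = sY - y(0), with y(0) = -1, y'(0) = 2: the LHS transforms to (s^2 - 4*s + 9)Y - (-s + 6).
The right side is L{1} = 1/s.
So (s^2 - 4*s + 9)Y = 1/s + (-s + 6).
Solve for Y(s) and write it as one ratio of polynomials.

Y(s) = (-s^2 + 6*s + 1)/(s^3 - 4*s^2 + 9*s)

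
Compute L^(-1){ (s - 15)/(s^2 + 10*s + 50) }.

-4*exp(-5*t)*sin(5*t) + exp(-5*t)*cos(5*t)

Complete the square in the denominator: s^2 + 10*s + 50 = (s + 5)^2 + 5^2.
Split the numerator to match: s - 15 = 1·(s + 5) - 4·5.
Invert each term: 1·(s + 5)/((s + 5)^2 + 25) ↔ e^(-5t)cos(5t); -4·5/((s + 5)^2 + 25) ↔ -4e^(-5t)sin(5t).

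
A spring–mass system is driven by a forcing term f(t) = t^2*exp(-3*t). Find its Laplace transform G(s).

L{e^(-3t)} = 1/(s + 3).
Then apply L{t^2·g(t)} = (-1)^2 d^2/ds^2[H(s)] with H(s) = 1/(s + 3):
differentiating 2 times and applying the sign gives 2/(s + 3)^3.

G(s) = 2/(s + 3)^3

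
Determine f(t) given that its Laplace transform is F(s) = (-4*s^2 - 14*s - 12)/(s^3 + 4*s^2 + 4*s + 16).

Factor the denominator: s^3 + 4*s^2 + 4*s + 16 = (s + 4)*(s^2 + 4).
Partial fraction decomposition gives [-1/(s + 4)] + [-3*s/(s^2 + 4)] + [-2/(s^2 + 4)].
Invert each term: -1/(s + 4) ↔ -e^(-4t); -3·s/(s^2 + 4) ↔ -3cos(2t); -1·2/(s^2 + 4) ↔ -sin(2t).

f(t) = -sin(2*t) - 3*cos(2*t) - exp(-4*t)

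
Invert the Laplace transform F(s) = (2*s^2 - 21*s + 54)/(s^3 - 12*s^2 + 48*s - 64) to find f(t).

f(t) = t^2*exp(4*t) - 5*t*exp(4*t) + 2*exp(4*t)

Factor the denominator: s^3 - 12*s^2 + 48*s - 64 = (s - 4)^3.
Partial fraction decomposition gives [2/(s - 4)] + [-5/(s - 4)^2] + [2/(s - 4)^3].
Invert each term: 2/(s - 4) ↔ 2e^(4t); -5/(s - 4)^2 ↔ -5t·e^(4t); 2/(s - 4)^3 ↔ (1)t^2·e^(4t).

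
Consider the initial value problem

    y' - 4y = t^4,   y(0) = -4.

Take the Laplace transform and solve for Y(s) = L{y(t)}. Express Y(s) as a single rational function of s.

Y(s) = (-4*s^5 + 24)/(s^6 - 4*s^5)

Transform both sides with L{·}.
Using L{y'} = sY - y(0) = sY - (-4), the left side becomes (s - 4)Y - (-4).
The right side is L{t^4} = 24/s^5.
So (s - 4)Y = 24/s^5 + (-4).
Isolate Y and clear denominators.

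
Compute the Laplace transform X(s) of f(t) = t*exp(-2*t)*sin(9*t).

L{sin(9t)} = 9/(s^2 + 81).
Multiplying by e^(-2t) shifts s → s + 2, so L{exp(-2*t)*sin(9*t)} = 9/((s + 2)^2 + 81).
Then apply L{t·g(t)} = -d/ds[G(s)] with G(s) = 9/((s + 2)^2 + 81):
differentiating 1 time and applying the sign gives 18*(s + 2)/(s^2 + 4*s + 85)^2.

X(s) = 18*(s + 2)/(s^2 + 4*s + 85)^2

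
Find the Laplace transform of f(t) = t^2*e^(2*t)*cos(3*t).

L{cos(3t)} = s/(s^2 + 9).
Multiplying by e^(2t) shifts s → s - 2, so L{e^(2*t)*cos(3*t)} = (s - 2)/((s - 2)^2 + 9).
Then apply L{t^2·g(t)} = (-1)^2 d^2/ds^2[G(s)] with G(s) = (s - 2)/((s - 2)^2 + 9):
differentiating 2 times and applying the sign gives 2*(s - 2)*(s^2 - 4*s - 23)/(s^2 - 4*s + 13)^3.

2*(s - 2)*(s^2 - 4*s - 23)/(s^2 - 4*s + 13)^3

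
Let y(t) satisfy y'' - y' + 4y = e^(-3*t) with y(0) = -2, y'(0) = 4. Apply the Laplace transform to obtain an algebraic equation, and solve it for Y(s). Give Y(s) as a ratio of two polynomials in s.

Take the Laplace transform of both sides.
Using L{y''} = s^2 Y - s·y(0) - y'(0) and L{y'} = sY - y(0), with y(0) = -2, y'(0) = 4, the left side becomes (s^2 - s + 4)Y - (-2*s + 6).
The right side is L{e^(-3*t)} = 1/(s + 3).
So (s^2 - s + 4)Y = 1/(s + 3) + (-2*s + 6).
Divide through and combine into a single rational function.

Y(s) = (-2*s^2 + 19)/(s^3 + 2*s^2 + s + 12)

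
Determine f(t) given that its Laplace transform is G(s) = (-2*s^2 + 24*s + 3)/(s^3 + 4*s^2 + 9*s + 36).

f(t) = 4*sin(3*t) + 3*cos(3*t) - 5*exp(-4*t)

Factor the denominator: s^3 + 4*s^2 + 9*s + 36 = (s + 4)*(s^2 + 9).
Partial fraction decomposition gives [-5/(s + 4)] + [3*s/(s^2 + 9)] + [12/(s^2 + 9)].
Invert each term: -5/(s + 4) ↔ -5e^(-4t); 3·s/(s^2 + 9) ↔ 3cos(3t); 4·3/(s^2 + 9) ↔ 4sin(3t).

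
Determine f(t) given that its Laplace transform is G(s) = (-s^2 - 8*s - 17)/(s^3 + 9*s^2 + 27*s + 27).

f(t) = -t^2*exp(-3*t) - 2*t*exp(-3*t) - exp(-3*t)

Factor the denominator: s^3 + 9*s^2 + 27*s + 27 = (s + 3)^3.
Partial fraction decomposition gives [-1/(s + 3)] + [-2/(s + 3)^2] + [-2/(s + 3)^3].
Invert each term: -1/(s + 3) ↔ -e^(-3t); -2/(s + 3)^2 ↔ -2t·e^(-3t); -2/(s + 3)^3 ↔ (-1)t^2·e^(-3t).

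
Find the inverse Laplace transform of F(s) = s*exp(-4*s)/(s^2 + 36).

Heaviside(t - 4)*(cos(6*t - 24))

The factor e^(-4s) signals a time shift by c = 4 (second shifting theorem).
L{cos(6t)} = s/(s^2 + 36), so L^-1{s/(s^2 + 36)} = cos(6*t).
Hence the inverse is u(t - 4) times that function evaluated at t - 4.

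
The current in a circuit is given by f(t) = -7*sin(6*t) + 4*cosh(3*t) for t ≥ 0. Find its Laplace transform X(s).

X(s) = 4*s/(s^2 - 9) - 42/(s^2 + 36)

Apply the Laplace transform termwise.
(4)·[L{cosh(3t)} = s/(s^2 - 9)]; (-7)·[L{sin(6t)} = 6/(s^2 + 36)].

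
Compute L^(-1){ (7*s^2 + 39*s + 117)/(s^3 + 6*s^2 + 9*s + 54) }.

Factor the denominator: s^3 + 6*s^2 + 9*s + 54 = (s + 6)*(s^2 + 9).
Partial fraction decomposition gives [3/(s + 6)] + [4*s/(s^2 + 9)] + [15/(s^2 + 9)].
Invert each term: 3/(s + 6) ↔ 3e^(-6t); 4·s/(s^2 + 9) ↔ 4cos(3t); 5·3/(s^2 + 9) ↔ 5sin(3t).

5*sin(3*t) + 4*cos(3*t) + 3*exp(-6*t)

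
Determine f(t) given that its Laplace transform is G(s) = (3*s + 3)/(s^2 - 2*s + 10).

f(t) = 2*exp(t)*sin(3*t) + 3*exp(t)*cos(3*t)

Complete the square in the denominator: s^2 - 2*s + 10 = (s - 1)^2 + 3^2.
Split the numerator to match: 3*s + 3 = 3·(s - 1) + 2·3.
Invert each term: 3·(s - 1)/((s - 1)^2 + 9) ↔ 3e^(t)cos(3t); 2·3/((s - 1)^2 + 9) ↔ 2e^(t)sin(3t).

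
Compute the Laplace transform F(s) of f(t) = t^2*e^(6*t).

F(s) = 2/(s - 6)^3

L{e^(6t)} = 1/(s - 6).
Then apply L{t^2·g(t)} = (-1)^2 d^2/ds^2[G(s)] with G(s) = 1/(s - 6):
differentiating 2 times and applying the sign gives 2/(s - 6)^3.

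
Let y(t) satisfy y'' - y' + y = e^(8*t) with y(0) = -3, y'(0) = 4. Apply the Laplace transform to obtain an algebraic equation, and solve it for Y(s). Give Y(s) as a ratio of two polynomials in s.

Apply the Laplace transform to the equation.
The derivative rules (L{y''} = s^2 Y - s·y(0) - y'(0) and L{y'} = sY - y(0), with y(0) = -3, y'(0) = 4) turn the left side into (s^2 - s + 1)Y - (-3*s + 7).
The right side is L{e^(8*t)} = 1/(s - 8).
So (s^2 - s + 1)Y = 1/(s - 8) + (-3*s + 7).
Solve for Y(s) and write it as one ratio of polynomials.

Y(s) = (-3*s^2 + 31*s - 55)/(s^3 - 9*s^2 + 9*s - 8)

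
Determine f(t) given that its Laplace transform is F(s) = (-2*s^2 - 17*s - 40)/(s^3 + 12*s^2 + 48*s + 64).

f(t) = -2*t^2*exp(-4*t) - t*exp(-4*t) - 2*exp(-4*t)

Factor the denominator: s^3 + 12*s^2 + 48*s + 64 = (s + 4)^3.
Partial fraction decomposition gives [-2/(s + 4)] + [-1/(s + 4)^2] + [-4/(s + 4)^3].
Invert each term: -2/(s + 4) ↔ -2e^(-4t); -1/(s + 4)^2 ↔ -t·e^(-4t); -4/(s + 4)^3 ↔ (-2)t^2·e^(-4t).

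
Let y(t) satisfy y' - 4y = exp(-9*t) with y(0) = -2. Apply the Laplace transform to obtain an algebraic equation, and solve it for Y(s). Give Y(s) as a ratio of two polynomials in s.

Y(s) = (-2*s - 17)/(s^2 + 5*s - 36)

Apply the Laplace transform to the equation.
With L{y'} = sY - y(0) = sY - (-2): the LHS transforms to (s - 4)Y - (-2).
The right side is L{exp(-9*t)} = 1/(s + 9).
So (s - 4)Y = 1/(s + 9) + (-2).
Solve for Y(s) and write it as one ratio of polynomials.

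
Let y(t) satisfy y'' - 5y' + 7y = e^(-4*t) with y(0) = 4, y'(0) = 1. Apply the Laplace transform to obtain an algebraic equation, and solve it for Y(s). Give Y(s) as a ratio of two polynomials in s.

Y(s) = (4*s^2 - 3*s - 75)/(s^3 - s^2 - 13*s + 28)

Laplace-transform each side.
Using L{y''} = s^2 Y - s·y(0) - y'(0) and L{y'} = sY - y(0), with y(0) = 4, y'(0) = 1, the left side becomes (s^2 - 5*s + 7)Y - (4*s - 19).
The right side is L{e^(-4*t)} = 1/(s + 4).
So (s^2 - 5*s + 7)Y = 1/(s + 4) + (4*s - 19).
Solve for Y(s) and write it as one ratio of polynomials.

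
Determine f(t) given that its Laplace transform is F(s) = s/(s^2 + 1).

Since L{cos(t)} = s/(s^2 + 1), the inverse is cos(t).

f(t) = cos(t)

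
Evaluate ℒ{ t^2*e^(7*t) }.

2/(s - 7)^3

L{e^(7t)} = 1/(s - 7).
Then apply L{t^2·g(t)} = (-1)^2 d^2/ds^2[G(s)] with G(s) = 1/(s - 7):
differentiating 2 times and applying the sign gives 2/(s - 7)^3.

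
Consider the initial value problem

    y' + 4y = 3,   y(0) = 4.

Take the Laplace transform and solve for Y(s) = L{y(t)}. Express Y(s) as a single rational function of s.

Take the Laplace transform of both sides.
With L{y'} = sY - y(0) = sY - 4: the LHS transforms to (s + 4)Y - (4).
The right side is L{3} = 3/s.
So (s + 4)Y = 3/s + (4).
Isolate Y and clear denominators.

Y(s) = (4*s + 3)/(s^2 + 4*s)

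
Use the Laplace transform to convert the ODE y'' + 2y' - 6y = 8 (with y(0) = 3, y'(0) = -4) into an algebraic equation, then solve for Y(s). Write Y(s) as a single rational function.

Y(s) = (3*s^2 + 2*s + 8)/(s^3 + 2*s^2 - 6*s)

Laplace-transform each side.
Using L{y''} = s^2 Y - s·y(0) - y'(0) and L{y'} = sY - y(0), with y(0) = 3, y'(0) = -4, the left side becomes (s^2 + 2*s - 6)Y - (3*s + 2).
The right side is L{8} = 8/s.
So (s^2 + 2*s - 6)Y = 8/s + (3*s + 2).
Solve for Y(s) and write it as one ratio of polynomials.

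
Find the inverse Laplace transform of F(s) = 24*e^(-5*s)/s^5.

The factor e^(-5s) signals a time shift by c = 5 (second shifting theorem).
L{t^4} = 4!/s^5 = 24/s^5, so L^-1{24/s^5} = t^4.
Hence the inverse is u(t - 5) times that function evaluated at t - 5.

Heaviside(t - 5)*((t - 5)^4)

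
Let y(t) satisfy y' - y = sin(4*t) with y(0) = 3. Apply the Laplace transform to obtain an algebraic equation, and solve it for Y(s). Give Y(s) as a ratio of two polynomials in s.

Transform both sides with L{·}.
Using L{y'} = sY - y(0) = sY - 3, the left side becomes (s - 1)Y - (3).
The right side is L{sin(4*t)} = 4/(s^2 + 16).
So (s - 1)Y = 4/(s^2 + 16) + (3).
Solve for Y(s) and write it as one ratio of polynomials.

Y(s) = (3*s^2 + 52)/(s^3 - s^2 + 16*s - 16)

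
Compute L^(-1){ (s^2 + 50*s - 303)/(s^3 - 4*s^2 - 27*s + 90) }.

exp(6*t) + 6*exp(3*t) - 6*exp(-5*t)

Factor the denominator: s^3 - 4*s^2 - 27*s + 90 = (s - 6)*(s - 3)*(s + 5).
Partial fraction decomposition gives [6/(s - 3)] + [1/(s - 6)] + [-6/(s + 5)].
Invert each term: 6/(s - 3) ↔ 6e^(3t); 1/(s - 6) ↔ e^(6t); -6/(s + 5) ↔ -6e^(-5t).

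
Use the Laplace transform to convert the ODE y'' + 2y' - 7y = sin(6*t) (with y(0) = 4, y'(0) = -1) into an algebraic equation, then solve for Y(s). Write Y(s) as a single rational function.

Y(s) = (4*s^3 + 7*s^2 + 144*s + 258)/(s^4 + 2*s^3 + 29*s^2 + 72*s - 252)

Take the Laplace transform of both sides.
With L{y''} = s^2 Y - s·y(0) - y'(0) and L{y'} = sY - y(0), with y(0) = 4, y'(0) = -1: the LHS transforms to (s^2 + 2*s - 7)Y - (4*s + 7).
The right side is L{sin(6*t)} = 6/(s^2 + 36).
So (s^2 + 2*s - 7)Y = 6/(s^2 + 36) + (4*s + 7).
Solve for Y(s) and write it as one ratio of polynomials.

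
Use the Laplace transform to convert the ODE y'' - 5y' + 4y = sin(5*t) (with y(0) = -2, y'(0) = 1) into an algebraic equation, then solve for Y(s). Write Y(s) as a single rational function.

Transform both sides with L{·}.
The derivative rules (L{y''} = s^2 Y - s·y(0) - y'(0) and L{y'} = sY - y(0), with y(0) = -2, y'(0) = 1) turn the left side into (s^2 - 5*s + 4)Y - (-2*s + 11).
The right side is L{sin(5*t)} = 5/(s^2 + 25).
So (s^2 - 5*s + 4)Y = 5/(s^2 + 25) + (-2*s + 11).
Divide through and combine into a single rational function.

Y(s) = (-2*s^3 + 11*s^2 - 50*s + 280)/(s^4 - 5*s^3 + 29*s^2 - 125*s + 100)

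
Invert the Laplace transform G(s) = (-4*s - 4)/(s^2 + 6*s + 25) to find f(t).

Complete the square in the denominator: s^2 + 6*s + 25 = (s + 3)^2 + 4^2.
Split the numerator to match: -4*s - 4 = -4·(s + 3) + 2·4.
Invert each term: -4·(s + 3)/((s + 3)^2 + 16) ↔ -4e^(-3t)cos(4t); 2·4/((s + 3)^2 + 16) ↔ 2e^(-3t)sin(4t).

f(t) = 2*exp(-3*t)*sin(4*t) - 4*exp(-3*t)*cos(4*t)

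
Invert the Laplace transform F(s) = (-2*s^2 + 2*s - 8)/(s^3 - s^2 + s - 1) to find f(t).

Factor the denominator: s^3 - s^2 + s - 1 = (s - 1)*(s^2 + 1).
Partial fraction decomposition gives [-4/(s - 1)] + [2*s/(s^2 + 1)] + [4/(s^2 + 1)].
Invert each term: -4/(s - 1) ↔ -4e^(t); 2·s/(s^2 + 1) ↔ 2cos(t); 4·1/(s^2 + 1) ↔ 4sin(t).

f(t) = -4*exp(t) + 4*sin(t) + 2*cos(t)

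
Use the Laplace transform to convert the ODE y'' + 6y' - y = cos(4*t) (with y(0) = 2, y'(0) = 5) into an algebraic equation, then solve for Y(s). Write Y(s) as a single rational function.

Y(s) = (2*s^3 + 17*s^2 + 33*s + 272)/(s^4 + 6*s^3 + 15*s^2 + 96*s - 16)

Laplace-transform each side.
The derivative rules (L{y''} = s^2 Y - s·y(0) - y'(0) and L{y'} = sY - y(0), with y(0) = 2, y'(0) = 5) turn the left side into (s^2 + 6*s - 1)Y - (2*s + 17).
The right side is L{cos(4*t)} = s/(s^2 + 16).
So (s^2 + 6*s - 1)Y = s/(s^2 + 16) + (2*s + 17).
Divide through and combine into a single rational function.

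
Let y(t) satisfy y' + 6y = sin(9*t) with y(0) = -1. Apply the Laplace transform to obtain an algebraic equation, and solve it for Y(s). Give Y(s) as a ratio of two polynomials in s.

Apply the Laplace transform to the equation.
Using L{y'} = sY - y(0) = sY - (-1), the left side becomes (s + 6)Y - (-1).
The right side is L{sin(9*t)} = 9/(s^2 + 81).
So (s + 6)Y = 9/(s^2 + 81) + (-1).
Solve for Y(s) and write it as one ratio of polynomials.

Y(s) = (-s^2 - 72)/(s^3 + 6*s^2 + 81*s + 486)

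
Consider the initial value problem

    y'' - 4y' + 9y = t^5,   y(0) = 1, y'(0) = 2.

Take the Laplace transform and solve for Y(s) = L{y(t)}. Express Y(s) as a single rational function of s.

Y(s) = (s^7 - 2*s^6 + 120)/(s^8 - 4*s^7 + 9*s^6)

Apply the Laplace transform to the equation.
The derivative rules (L{y''} = s^2 Y - s·y(0) - y'(0) and L{y'} = sY - y(0), with y(0) = 1, y'(0) = 2) turn the left side into (s^2 - 4*s + 9)Y - (s - 2).
The right side is L{t^5} = 120/s^6.
So (s^2 - 4*s + 9)Y = 120/s^6 + (s - 2).
Solve for Y(s) and write it as one ratio of polynomials.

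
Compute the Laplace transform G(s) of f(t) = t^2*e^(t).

L{e^(t)} = 1/(s - 1).
Then apply L{t^2·g(t)} = (-1)^2 d^2/ds^2[H(s)] with H(s) = 1/(s - 1):
differentiating 2 times and applying the sign gives 2/(s - 1)^3.

G(s) = 2/(s - 1)^3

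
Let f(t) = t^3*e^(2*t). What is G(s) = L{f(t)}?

L{t^3} = 3!/s^4 = 6/s^4.
By the first shifting theorem, multiplying by e^(2t) replaces s with s - 2.

G(s) = 6/(s - 2)^4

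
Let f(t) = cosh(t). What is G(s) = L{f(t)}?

G(s) = s/(s^2 - 1)

L{cosh(t)} = s/(s^2 - 1).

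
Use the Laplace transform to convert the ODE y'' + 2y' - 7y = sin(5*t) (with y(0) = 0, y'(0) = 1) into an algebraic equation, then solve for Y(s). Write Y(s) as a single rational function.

Y(s) = (s^2 + 30)/(s^4 + 2*s^3 + 18*s^2 + 50*s - 175)

Transform both sides with L{·}.
The derivative rules (L{y''} = s^2 Y - s·y(0) - y'(0) and L{y'} = sY - y(0), with y(0) = 0, y'(0) = 1) turn the left side into (s^2 + 2*s - 7)Y - (1).
The right side is L{sin(5*t)} = 5/(s^2 + 25).
So (s^2 + 2*s - 7)Y = 5/(s^2 + 25) + (1).
Divide through and combine into a single rational function.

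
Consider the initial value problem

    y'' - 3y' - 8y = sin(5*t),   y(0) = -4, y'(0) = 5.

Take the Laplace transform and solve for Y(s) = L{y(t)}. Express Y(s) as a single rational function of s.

Y(s) = (-4*s^3 + 17*s^2 - 100*s + 430)/(s^4 - 3*s^3 + 17*s^2 - 75*s - 200)

Laplace-transform each side.
The derivative rules (L{y''} = s^2 Y - s·y(0) - y'(0) and L{y'} = sY - y(0), with y(0) = -4, y'(0) = 5) turn the left side into (s^2 - 3*s - 8)Y - (-4*s + 17).
The right side is L{sin(5*t)} = 5/(s^2 + 25).
So (s^2 - 3*s - 8)Y = 5/(s^2 + 25) + (-4*s + 17).
Divide through and combine into a single rational function.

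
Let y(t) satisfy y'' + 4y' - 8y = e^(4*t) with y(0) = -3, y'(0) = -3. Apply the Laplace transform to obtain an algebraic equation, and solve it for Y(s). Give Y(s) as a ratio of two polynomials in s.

Y(s) = (-3*s^2 - 3*s + 61)/(s^3 - 24*s + 32)

Apply the Laplace transform to the equation.
Using L{y''} = s^2 Y - s·y(0) - y'(0) and L{y'} = sY - y(0), with y(0) = -3, y'(0) = -3, the left side becomes (s^2 + 4*s - 8)Y - (-3*s - 15).
The right side is L{e^(4*t)} = 1/(s - 4).
So (s^2 + 4*s - 8)Y = 1/(s - 4) + (-3*s - 15).
Divide through and combine into a single rational function.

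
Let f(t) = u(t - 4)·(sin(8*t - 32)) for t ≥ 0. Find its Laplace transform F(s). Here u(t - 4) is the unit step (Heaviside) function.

By the second shifting theorem, L{u(t - c)·g(t - c)} = e^(-cs)·G(s) with c = 4 and G(s) = L{g(t)}.
L{sin(8t)} = 8/(s^2 + 64).

F(s) = 8*exp(-4*s)/(s^2 + 64)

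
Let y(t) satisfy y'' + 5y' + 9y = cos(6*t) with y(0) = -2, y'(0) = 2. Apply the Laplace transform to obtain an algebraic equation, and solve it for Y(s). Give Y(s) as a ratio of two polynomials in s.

Apply the Laplace transform to the equation.
Using L{y''} = s^2 Y - s·y(0) - y'(0) and L{y'} = sY - y(0), with y(0) = -2, y'(0) = 2, the left side becomes (s^2 + 5*s + 9)Y - (-2*s - 8).
The right side is L{cos(6*t)} = s/(s^2 + 36).
So (s^2 + 5*s + 9)Y = s/(s^2 + 36) + (-2*s - 8).
Solve for Y(s) and write it as one ratio of polynomials.

Y(s) = (-2*s^3 - 8*s^2 - 71*s - 288)/(s^4 + 5*s^3 + 45*s^2 + 180*s + 324)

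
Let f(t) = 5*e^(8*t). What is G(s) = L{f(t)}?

L{5} = 5/s.
By the first shifting theorem, multiplying by e^(8t) replaces s with s - 8.

G(s) = 5/(s - 8)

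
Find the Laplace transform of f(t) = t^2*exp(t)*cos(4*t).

2*(s - 1)*(s^2 - 2*s - 47)/(s^2 - 2*s + 17)^3

L{cos(4t)} = s/(s^2 + 16).
Multiplying by e^(t) shifts s → s - 1, so L{exp(t)*cos(4*t)} = (s - 1)/((s - 1)^2 + 16).
Then apply L{t^2·g(t)} = (-1)^2 d^2/ds^2[G(s)] with G(s) = (s - 1)/((s - 1)^2 + 16):
differentiating 2 times and applying the sign gives 2*(s - 1)*(s^2 - 2*s - 47)/(s^2 - 2*s + 17)^3.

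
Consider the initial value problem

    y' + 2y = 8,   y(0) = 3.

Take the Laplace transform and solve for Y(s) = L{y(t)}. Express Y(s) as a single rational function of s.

Apply the Laplace transform to the equation.
Using L{y'} = sY - y(0) = sY - 3, the left side becomes (s + 2)Y - (3).
The right side is L{8} = 8/s.
So (s + 2)Y = 8/s + (3).
Divide through and combine into a single rational function.

Y(s) = (3*s + 8)/(s^2 + 2*s)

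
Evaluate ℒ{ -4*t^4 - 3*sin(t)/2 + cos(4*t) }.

Apply the Laplace transform termwise.
(-4)·[L{t^4} = 4!/s^5 = 24/s^5]; (-3/2)·[L{sin(t)} = 1/(s^2 + 1)]; L{cos(4t)} = s/(s^2 + 16).

s/(s^2 + 16) - 3/(2*(s^2 + 1)) - 96/s^5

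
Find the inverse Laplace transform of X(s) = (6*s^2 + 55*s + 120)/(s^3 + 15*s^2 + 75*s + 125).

-5*t^2*exp(-5*t)/2 - 5*t*exp(-5*t) + 6*exp(-5*t)

Factor the denominator: s^3 + 15*s^2 + 75*s + 125 = (s + 5)^3.
Partial fraction decomposition gives [6/(s + 5)] + [-5/(s + 5)^2] + [-5/(s + 5)^3].
Invert each term: 6/(s + 5) ↔ 6e^(-5t); -5/(s + 5)^2 ↔ -5t·e^(-5t); -5/(s + 5)^3 ↔ (-5/2)t^2·e^(-5t).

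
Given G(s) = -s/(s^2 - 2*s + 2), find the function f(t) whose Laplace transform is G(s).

f(t) = -exp(t)*sin(t) - exp(t)*cos(t)

Complete the square in the denominator: s^2 - 2*s + 2 = (s - 1)^2 + 1^2.
Split the numerator to match: -s = -1·(s - 1) - 1·1.
Invert each term: -1·(s - 1)/((s - 1)^2 + 1) ↔ -e^(t)cos(t); -1·1/((s - 1)^2 + 1) ↔ -e^(t)sin(t).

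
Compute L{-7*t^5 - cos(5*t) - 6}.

The transform is linear, so treat each term independently.
(-7)·[L{t^5} = 5!/s^6 = 120/s^6]; L{-6} = -6/s; (-1)·[L{cos(5t)} = s/(s^2 + 25)].

-s/(s^2 + 25) - 6/s - 840/s^6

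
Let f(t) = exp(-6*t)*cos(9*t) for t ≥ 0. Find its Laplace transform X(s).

X(s) = (s + 6)/((s + 6)^2 + 81)

L{cos(9t)} = s/(s^2 + 81).
By the first shifting theorem, multiplying by e^(-6t) replaces s with s + 6.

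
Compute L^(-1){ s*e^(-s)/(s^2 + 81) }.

The factor e^(-s) signals a time shift by c = 1 (second shifting theorem).
L{cos(9t)} = s/(s^2 + 81), so L^-1{s/(s^2 + 81)} = cos(9*t).
Hence the inverse is u(t - 1) times that function evaluated at t - 1.

Heaviside(t - 1)*(cos(9*t - 9))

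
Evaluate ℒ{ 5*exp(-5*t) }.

5/(s + 5)

L{5} = 5/s.
By the first shifting theorem, multiplying by e^(-5t) replaces s with s + 5.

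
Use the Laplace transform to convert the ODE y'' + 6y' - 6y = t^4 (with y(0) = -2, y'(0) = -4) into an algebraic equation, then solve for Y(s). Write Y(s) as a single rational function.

Transform both sides with L{·}.
Using L{y''} = s^2 Y - s·y(0) - y'(0) and L{y'} = sY - y(0), with y(0) = -2, y'(0) = -4, the left side becomes (s^2 + 6*s - 6)Y - (-2*s - 16).
The right side is L{t^4} = 24/s^5.
So (s^2 + 6*s - 6)Y = 24/s^5 + (-2*s - 16).
Divide through and combine into a single rational function.

Y(s) = (-2*s^6 - 16*s^5 + 24)/(s^7 + 6*s^6 - 6*s^5)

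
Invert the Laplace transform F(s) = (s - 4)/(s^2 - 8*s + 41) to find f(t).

Rewrite the denominator: s^2 - 8*s + 41 = (s - 4)^2 + 25.
The form in (s - 4) signals a first-shifting-theorem factor e^(4t).
Since L{cos(5t)} = s/(s^2 + 25), the inverse is exp(4*t)*cos(5*t).

f(t) = exp(4*t)*cos(5*t)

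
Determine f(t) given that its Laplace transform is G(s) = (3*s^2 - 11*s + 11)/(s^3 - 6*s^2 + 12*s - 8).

Factor the denominator: s^3 - 6*s^2 + 12*s - 8 = (s - 2)^3.
Partial fraction decomposition gives [3/(s - 2)] + [(s - 2)^(-2)] + [(s - 2)^(-3)].
Invert each term: 3/(s - 2) ↔ 3e^(2t); 1/(s - 2)^2 ↔ t·e^(2t); 1/(s - 2)^3 ↔ (1/2)t^2·e^(2t).

f(t) = t^2*exp(2*t)/2 + t*exp(2*t) + 3*exp(2*t)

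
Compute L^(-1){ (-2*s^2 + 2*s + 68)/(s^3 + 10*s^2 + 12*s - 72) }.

2*t*exp(-6*t) + exp(2*t) - 3*exp(-6*t)

Factor the denominator: s^3 + 10*s^2 + 12*s - 72 = (s - 2)*(s + 6)^2.
Partial fraction decomposition gives [-3/(s + 6)] + [2/(s + 6)^2] + [1/(s - 2)].
Invert each term: -3/(s + 6) ↔ -3e^(-6t); 2/(s + 6)^2 ↔ 2t·e^(-6t); 1/(s - 2) ↔ e^(2t).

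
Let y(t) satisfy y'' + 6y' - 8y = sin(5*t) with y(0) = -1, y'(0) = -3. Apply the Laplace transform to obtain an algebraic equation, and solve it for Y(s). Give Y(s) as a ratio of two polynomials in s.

Laplace-transform each side.
Using L{y''} = s^2 Y - s·y(0) - y'(0) and L{y'} = sY - y(0), with y(0) = -1, y'(0) = -3, the left side becomes (s^2 + 6*s - 8)Y - (-s - 9).
The right side is L{sin(5*t)} = 5/(s^2 + 25).
So (s^2 + 6*s - 8)Y = 5/(s^2 + 25) + (-s - 9).
Solve for Y(s) and write it as one ratio of polynomials.

Y(s) = (-s^3 - 9*s^2 - 25*s - 220)/(s^4 + 6*s^3 + 17*s^2 + 150*s - 200)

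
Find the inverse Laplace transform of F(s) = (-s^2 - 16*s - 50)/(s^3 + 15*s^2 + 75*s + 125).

5*t^2*exp(-5*t)/2 - 6*t*exp(-5*t) - exp(-5*t)

Factor the denominator: s^3 + 15*s^2 + 75*s + 125 = (s + 5)^3.
Partial fraction decomposition gives [-1/(s + 5)] + [-6/(s + 5)^2] + [5/(s + 5)^3].
Invert each term: -1/(s + 5) ↔ -e^(-5t); -6/(s + 5)^2 ↔ -6t·e^(-5t); 5/(s + 5)^3 ↔ (5/2)t^2·e^(-5t).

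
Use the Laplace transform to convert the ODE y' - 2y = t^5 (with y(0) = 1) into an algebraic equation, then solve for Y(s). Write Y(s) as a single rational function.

Y(s) = (s^6 + 120)/(s^7 - 2*s^6)

Laplace-transform each side.
With L{y'} = sY - y(0) = sY - 1: the LHS transforms to (s - 2)Y - (1).
The right side is L{t^5} = 120/s^6.
So (s - 2)Y = 120/s^6 + (1).
Divide through and combine into a single rational function.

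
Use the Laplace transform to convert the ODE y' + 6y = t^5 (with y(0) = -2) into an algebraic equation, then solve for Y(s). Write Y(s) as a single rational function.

Y(s) = (-2*s^6 + 120)/(s^7 + 6*s^6)

Take the Laplace transform of both sides.
The derivative rules (L{y'} = sY - y(0) = sY - (-2)) turn the left side into (s + 6)Y - (-2).
The right side is L{t^5} = 120/s^6.
So (s + 6)Y = 120/s^6 + (-2).
Divide through and combine into a single rational function.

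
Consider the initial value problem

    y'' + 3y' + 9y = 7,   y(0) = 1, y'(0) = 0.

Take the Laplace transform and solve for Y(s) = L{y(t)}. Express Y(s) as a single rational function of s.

Transform both sides with L{·}.
Using L{y''} = s^2 Y - s·y(0) - y'(0) and L{y'} = sY - y(0), with y(0) = 1, y'(0) = 0, the left side becomes (s^2 + 3*s + 9)Y - (s + 3).
The right side is L{7} = 7/s.
So (s^2 + 3*s + 9)Y = 7/s + (s + 3).
Solve for Y(s) and write it as one ratio of polynomials.

Y(s) = (s^2 + 3*s + 7)/(s^3 + 3*s^2 + 9*s)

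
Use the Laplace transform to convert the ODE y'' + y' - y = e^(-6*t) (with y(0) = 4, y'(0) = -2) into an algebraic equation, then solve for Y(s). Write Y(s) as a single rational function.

Y(s) = (4*s^2 + 26*s + 13)/(s^3 + 7*s^2 + 5*s - 6)

Take the Laplace transform of both sides.
Using L{y''} = s^2 Y - s·y(0) - y'(0) and L{y'} = sY - y(0), with y(0) = 4, y'(0) = -2, the left side becomes (s^2 + s - 1)Y - (4*s + 2).
The right side is L{e^(-6*t)} = 1/(s + 6).
So (s^2 + s - 1)Y = 1/(s + 6) + (4*s + 2).
Divide through and combine into a single rational function.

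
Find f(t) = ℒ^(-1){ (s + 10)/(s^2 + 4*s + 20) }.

Complete the square in the denominator: s^2 + 4*s + 20 = (s + 2)^2 + 4^2.
Split the numerator to match: s + 10 = 1·(s + 2) + 2·4.
Invert each term: 1·(s + 2)/((s + 2)^2 + 16) ↔ e^(-2t)cos(4t); 2·4/((s + 2)^2 + 16) ↔ 2e^(-2t)sin(4t).

f(t) = 2*exp(-2*t)*sin(4*t) + exp(-2*t)*cos(4*t)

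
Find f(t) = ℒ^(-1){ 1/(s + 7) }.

f(t) = exp(-7*t)

Since L{e^(-7t)} = 1/(s + 7), the inverse is exp(-7*t).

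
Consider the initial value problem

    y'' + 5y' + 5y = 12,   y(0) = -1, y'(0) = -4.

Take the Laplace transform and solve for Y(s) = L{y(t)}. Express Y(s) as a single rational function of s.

Y(s) = (-s^2 - 9*s + 12)/(s^3 + 5*s^2 + 5*s)

Take the Laplace transform of both sides.
The derivative rules (L{y''} = s^2 Y - s·y(0) - y'(0) and L{y'} = sY - y(0), with y(0) = -1, y'(0) = -4) turn the left side into (s^2 + 5*s + 5)Y - (-s - 9).
The right side is L{12} = 12/s.
So (s^2 + 5*s + 5)Y = 12/s + (-s - 9).
Isolate Y and clear denominators.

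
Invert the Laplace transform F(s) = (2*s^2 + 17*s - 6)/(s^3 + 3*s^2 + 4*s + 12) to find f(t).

Factor the denominator: s^3 + 3*s^2 + 4*s + 12 = (s + 3)*(s^2 + 4).
Partial fraction decomposition gives [-3/(s + 3)] + [5*s/(s^2 + 4)] + [2/(s^2 + 4)].
Invert each term: -3/(s + 3) ↔ -3e^(-3t); 5·s/(s^2 + 4) ↔ 5cos(2t); 1·2/(s^2 + 4) ↔ sin(2t).

f(t) = sin(2*t) + 5*cos(2*t) - 3*exp(-3*t)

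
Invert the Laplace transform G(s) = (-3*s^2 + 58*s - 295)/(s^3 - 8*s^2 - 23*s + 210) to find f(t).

f(t) = -3*exp(7*t) + 5*exp(6*t) - 5*exp(-5*t)

Factor the denominator: s^3 - 8*s^2 - 23*s + 210 = (s - 7)*(s - 6)*(s + 5).
Partial fraction decomposition gives [5/(s - 6)] + [-3/(s - 7)] + [-5/(s + 5)].
Invert each term: 5/(s - 6) ↔ 5e^(6t); -3/(s - 7) ↔ -3e^(7t); -5/(s + 5) ↔ -5e^(-5t).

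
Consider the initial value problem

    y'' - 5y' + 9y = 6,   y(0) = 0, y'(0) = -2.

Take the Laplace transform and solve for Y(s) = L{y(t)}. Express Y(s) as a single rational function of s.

Y(s) = (-2*s + 6)/(s^3 - 5*s^2 + 9*s)

Laplace-transform each side.
With L{y''} = s^2 Y - s·y(0) - y'(0) and L{y'} = sY - y(0), with y(0) = 0, y'(0) = -2: the LHS transforms to (s^2 - 5*s + 9)Y - (-2).
The right side is L{6} = 6/s.
So (s^2 - 5*s + 9)Y = 6/s + (-2).
Isolate Y and clear denominators.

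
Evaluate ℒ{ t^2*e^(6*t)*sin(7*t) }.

14*(3*s^2 - 36*s + 59)/(s^2 - 12*s + 85)^3

L{sin(7t)} = 7/(s^2 + 49).
Multiplying by e^(6t) shifts s → s - 6, so L{e^(6*t)*sin(7*t)} = 7/((s - 6)^2 + 49).
Then apply L{t^2·g(t)} = (-1)^2 d^2/ds^2[G(s)] with G(s) = 7/((s - 6)^2 + 49):
differentiating 2 times and applying the sign gives 14*(3*s^2 - 36*s + 59)/(s^2 - 12*s + 85)^3.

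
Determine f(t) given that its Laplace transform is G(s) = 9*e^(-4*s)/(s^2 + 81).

f(t) = Heaviside(t - 4)*(sin(9*t - 36))

The factor e^(-4s) signals a time shift by c = 4 (second shifting theorem).
L{sin(9t)} = 9/(s^2 + 81), so L^-1{9/(s^2 + 81)} = sin(9*t).
Hence the inverse is u(t - 4) times that function evaluated at t - 4.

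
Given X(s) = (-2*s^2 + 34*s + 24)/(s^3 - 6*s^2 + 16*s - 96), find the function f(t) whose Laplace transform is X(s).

f(t) = 3*exp(6*t) + sin(4*t) - 5*cos(4*t)

Factor the denominator: s^3 - 6*s^2 + 16*s - 96 = (s - 6)*(s^2 + 16).
Partial fraction decomposition gives [3/(s - 6)] + [-5*s/(s^2 + 16)] + [4/(s^2 + 16)].
Invert each term: 3/(s - 6) ↔ 3e^(6t); -5·s/(s^2 + 16) ↔ -5cos(4t); 1·4/(s^2 + 16) ↔ sin(4t).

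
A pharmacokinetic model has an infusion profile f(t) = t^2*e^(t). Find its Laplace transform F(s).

F(s) = 2/(s - 1)^3

L{e^(t)} = 1/(s - 1).
Then apply L{t^2·g(t)} = (-1)^2 d^2/ds^2[G(s)] with G(s) = 1/(s - 1):
differentiating 2 times and applying the sign gives 2/(s - 1)^3.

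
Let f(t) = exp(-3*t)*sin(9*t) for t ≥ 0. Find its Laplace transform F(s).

L{sin(9t)} = 9/(s^2 + 81).
By the first shifting theorem, multiplying by e^(-3t) replaces s with s + 3.

F(s) = 9/((s + 3)^2 + 81)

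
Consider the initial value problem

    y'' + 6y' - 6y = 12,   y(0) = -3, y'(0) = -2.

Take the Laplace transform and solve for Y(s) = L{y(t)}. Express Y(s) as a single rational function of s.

Transform both sides with L{·}.
With L{y''} = s^2 Y - s·y(0) - y'(0) and L{y'} = sY - y(0), with y(0) = -3, y'(0) = -2: the LHS transforms to (s^2 + 6*s - 6)Y - (-3*s - 20).
The right side is L{12} = 12/s.
So (s^2 + 6*s - 6)Y = 12/s + (-3*s - 20).
Divide through and combine into a single rational function.

Y(s) = (-3*s^2 - 20*s + 12)/(s^3 + 6*s^2 - 6*s)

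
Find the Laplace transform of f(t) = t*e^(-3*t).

L{t} = 1!/s^2 = 1/s^2.
By the first shifting theorem, multiplying by e^(-3t) replaces s with s + 3.

(s + 3)^(-2)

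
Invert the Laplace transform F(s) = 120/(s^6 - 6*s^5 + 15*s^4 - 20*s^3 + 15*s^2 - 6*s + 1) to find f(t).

f(t) = t^5*exp(t)

Rewrite the denominator: s^6 - 6*s^5 + 15*s^4 - 20*s^3 + 15*s^2 - 6*s + 1 = (s - 1)^6.
The form in (s - 1) signals a first-shifting-theorem factor e^(t).
Since L{t^5} = 5!/s^6 = 120/s^6, the inverse is t^5*e^(t).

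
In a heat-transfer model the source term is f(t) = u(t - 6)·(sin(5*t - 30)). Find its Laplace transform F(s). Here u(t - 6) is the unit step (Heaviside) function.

By the second shifting theorem, L{u(t - c)·g(t - c)} = e^(-cs)·G(s) with c = 6 and G(s) = L{g(t)}.
L{sin(5t)} = 5/(s^2 + 25).

F(s) = 5*exp(-6*s)/(s^2 + 25)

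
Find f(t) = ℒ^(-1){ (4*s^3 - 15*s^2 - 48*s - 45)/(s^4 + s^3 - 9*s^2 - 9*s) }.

Factor the denominator: s^4 + s^3 - 9*s^2 - 9*s = s*(s - 3)*(s + 1)*(s + 3).
Partial fraction decomposition gives [-3/(s - 3)] + [-2/(s + 1)] + [5/s] + [4/(s + 3)].
Invert each term: -3/(s - 3) ↔ -3e^(3t); -2/(s + 1) ↔ -2e^(-t); 5/(s - 0) ↔ 5e^(0t); 4/(s + 3) ↔ 4e^(-3t).

f(t) = -3*exp(3*t) + 5 - 2*exp(-t) + 4*exp(-3*t)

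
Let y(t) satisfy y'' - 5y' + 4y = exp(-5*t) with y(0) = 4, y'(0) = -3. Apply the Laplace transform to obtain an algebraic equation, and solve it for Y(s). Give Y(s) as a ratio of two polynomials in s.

Y(s) = (4*s^2 - 3*s - 114)/(s^3 - 21*s + 20)

Take the Laplace transform of both sides.
Using L{y''} = s^2 Y - s·y(0) - y'(0) and L{y'} = sY - y(0), with y(0) = 4, y'(0) = -3, the left side becomes (s^2 - 5*s + 4)Y - (4*s - 23).
The right side is L{exp(-5*t)} = 1/(s + 5).
So (s^2 - 5*s + 4)Y = 1/(s + 5) + (4*s - 23).
Solve for Y(s) and write it as one ratio of polynomials.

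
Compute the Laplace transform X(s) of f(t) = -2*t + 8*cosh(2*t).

X(s) = 8*s/(s^2 - 4) - 2/s^2

The transform is linear, so treat each term independently.
(8)·[L{cosh(2t)} = s/(s^2 - 4)]; (-2)·[L{t} = 1!/s^2 = 1/s^2].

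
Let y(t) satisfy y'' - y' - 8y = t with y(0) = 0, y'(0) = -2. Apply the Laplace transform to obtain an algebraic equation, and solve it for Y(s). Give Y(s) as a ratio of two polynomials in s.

Laplace-transform each side.
The derivative rules (L{y''} = s^2 Y - s·y(0) - y'(0) and L{y'} = sY - y(0), with y(0) = 0, y'(0) = -2) turn the left side into (s^2 - s - 8)Y - (-2).
The right side is L{t} = s^(-2).
So (s^2 - s - 8)Y = s^(-2) + (-2).
Solve for Y(s) and write it as one ratio of polynomials.

Y(s) = (-2*s^2 + 1)/(s^4 - s^3 - 8*s^2)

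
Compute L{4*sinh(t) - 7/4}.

4/(s^2 - 1) - 7/(4*s)

Apply the Laplace transform termwise.
(4)·[L{sinh(t)} = 1/(s^2 - 1)]; L{-7/4} = (-7/4)/s.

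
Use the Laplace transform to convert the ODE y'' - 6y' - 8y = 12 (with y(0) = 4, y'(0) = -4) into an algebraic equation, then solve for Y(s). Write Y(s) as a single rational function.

Take the Laplace transform of both sides.
With L{y''} = s^2 Y - s·y(0) - y'(0) and L{y'} = sY - y(0), with y(0) = 4, y'(0) = -4: the LHS transforms to (s^2 - 6*s - 8)Y - (4*s - 28).
The right side is L{12} = 12/s.
So (s^2 - 6*s - 8)Y = 12/s + (4*s - 28).
Divide through and combine into a single rational function.

Y(s) = (4*s^2 - 28*s + 12)/(s^3 - 6*s^2 - 8*s)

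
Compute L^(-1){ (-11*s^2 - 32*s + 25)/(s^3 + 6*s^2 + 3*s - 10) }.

-exp(t) - 5*exp(-2*t) - 5*exp(-5*t)

Factor the denominator: s^3 + 6*s^2 + 3*s - 10 = (s - 1)*(s + 2)*(s + 5).
Partial fraction decomposition gives [-1/(s - 1)] + [-5/(s + 2)] + [-5/(s + 5)].
Invert each term: -1/(s - 1) ↔ -e^(t); -5/(s + 2) ↔ -5e^(-2t); -5/(s + 5) ↔ -5e^(-5t).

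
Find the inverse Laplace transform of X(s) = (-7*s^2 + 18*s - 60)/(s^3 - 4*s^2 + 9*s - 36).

-4*exp(4*t) + 2*sin(3*t) - 3*cos(3*t)

Factor the denominator: s^3 - 4*s^2 + 9*s - 36 = (s - 4)*(s^2 + 9).
Partial fraction decomposition gives [-4/(s - 4)] + [-3*s/(s^2 + 9)] + [6/(s^2 + 9)].
Invert each term: -4/(s - 4) ↔ -4e^(4t); -3·s/(s^2 + 9) ↔ -3cos(3t); 2·3/(s^2 + 9) ↔ 2sin(3t).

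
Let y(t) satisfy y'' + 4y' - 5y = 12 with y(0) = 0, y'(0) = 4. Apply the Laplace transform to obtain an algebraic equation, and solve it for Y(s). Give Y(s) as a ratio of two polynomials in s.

Y(s) = (4*s + 12)/(s^3 + 4*s^2 - 5*s)

Take the Laplace transform of both sides.
The derivative rules (L{y''} = s^2 Y - s·y(0) - y'(0) and L{y'} = sY - y(0), with y(0) = 0, y'(0) = 4) turn the left side into (s^2 + 4*s - 5)Y - (4).
The right side is L{12} = 12/s.
So (s^2 + 4*s - 5)Y = 12/s + (4).
Isolate Y and clear denominators.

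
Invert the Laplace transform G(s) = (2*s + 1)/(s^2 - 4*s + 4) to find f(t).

Factor the denominator: s^2 - 4*s + 4 = (s - 2)^2.
Partial fraction decomposition gives [2/(s - 2)] + [5/(s - 2)^2].
Invert each term: 2/(s - 2) ↔ 2e^(2t); 5/(s - 2)^2 ↔ 5t·e^(2t).

f(t) = 5*t*exp(2*t) + 2*exp(2*t)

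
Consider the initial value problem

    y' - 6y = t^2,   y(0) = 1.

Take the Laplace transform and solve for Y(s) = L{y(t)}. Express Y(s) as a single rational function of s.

Laplace-transform each side.
Using L{y'} = sY - y(0) = sY - 1, the left side becomes (s - 6)Y - (1).
The right side is L{t^2} = 2/s^3.
So (s - 6)Y = 2/s^3 + (1).
Solve for Y(s) and write it as one ratio of polynomials.

Y(s) = (s^3 + 2)/(s^4 - 6*s^3)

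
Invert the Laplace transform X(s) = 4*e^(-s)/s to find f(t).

f(t) = Heaviside(t - 1)*(4)

The factor e^(-s) signals a time shift by c = 1 (second shifting theorem).
L{4} = 4/s, so L^-1{4/s} = 4.
Hence the inverse is u(t - 1) times that function evaluated at t - 1.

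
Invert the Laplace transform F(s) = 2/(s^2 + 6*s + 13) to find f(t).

f(t) = exp(-3*t)*sin(2*t)

Rewrite the denominator: s^2 + 6*s + 13 = (s + 3)^2 + 4.
The form in (s + 3) signals a first-shifting-theorem factor e^(-3t).
Since L{sin(2t)} = 2/(s^2 + 4), the inverse is e^(-3*t)*sin(2*t).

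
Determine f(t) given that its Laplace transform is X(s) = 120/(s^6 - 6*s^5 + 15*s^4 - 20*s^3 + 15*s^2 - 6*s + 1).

f(t) = t^5*exp(t)

Rewrite the denominator: s^6 - 6*s^5 + 15*s^4 - 20*s^3 + 15*s^2 - 6*s + 1 = (s - 1)^6.
The form in (s - 1) signals a first-shifting-theorem factor e^(t).
Since L{t^5} = 5!/s^6 = 120/s^6, the inverse is t^5*e^(t).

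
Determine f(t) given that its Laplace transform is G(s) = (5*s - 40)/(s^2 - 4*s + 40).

Complete the square in the denominator: s^2 - 4*s + 40 = (s - 2)^2 + 6^2.
Split the numerator to match: 5*s - 40 = 5·(s - 2) - 5·6.
Invert each term: 5·(s - 2)/((s - 2)^2 + 36) ↔ 5e^(2t)cos(6t); -5·6/((s - 2)^2 + 36) ↔ -5e^(2t)sin(6t).

f(t) = -5*exp(2*t)*sin(6*t) + 5*exp(2*t)*cos(6*t)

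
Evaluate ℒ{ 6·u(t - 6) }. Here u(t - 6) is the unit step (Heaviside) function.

6*exp(-6*s)/s

By the second shifting theorem, L{u(t - c)·g(t - c)} = e^(-cs)·G(s) with c = 6 and G(s) = L{g(t)}.
L{6} = 6/s.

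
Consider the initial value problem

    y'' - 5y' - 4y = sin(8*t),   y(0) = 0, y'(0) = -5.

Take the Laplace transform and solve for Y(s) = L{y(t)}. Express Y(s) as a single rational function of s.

Y(s) = (-5*s^2 - 312)/(s^4 - 5*s^3 + 60*s^2 - 320*s - 256)

Apply the Laplace transform to the equation.
The derivative rules (L{y''} = s^2 Y - s·y(0) - y'(0) and L{y'} = sY - y(0), with y(0) = 0, y'(0) = -5) turn the left side into (s^2 - 5*s - 4)Y - (-5).
The right side is L{sin(8*t)} = 8/(s^2 + 64).
So (s^2 - 5*s - 4)Y = 8/(s^2 + 64) + (-5).
Divide through and combine into a single rational function.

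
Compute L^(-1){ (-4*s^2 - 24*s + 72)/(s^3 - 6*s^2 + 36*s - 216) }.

Factor the denominator: s^3 - 6*s^2 + 36*s - 216 = (s - 6)*(s^2 + 36).
Partial fraction decomposition gives [-3/(s - 6)] + [-s/(s^2 + 36)] + [-30/(s^2 + 36)].
Invert each term: -3/(s - 6) ↔ -3e^(6t); -1·s/(s^2 + 36) ↔ -cos(6t); -5·6/(s^2 + 36) ↔ -5sin(6t).

-3*exp(6*t) - 5*sin(6*t) - cos(6*t)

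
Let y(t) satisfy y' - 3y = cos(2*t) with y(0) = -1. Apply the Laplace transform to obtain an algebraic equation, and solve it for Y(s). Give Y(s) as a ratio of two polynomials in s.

Take the Laplace transform of both sides.
With L{y'} = sY - y(0) = sY - (-1): the LHS transforms to (s - 3)Y - (-1).
The right side is L{cos(2*t)} = s/(s^2 + 4).
So (s - 3)Y = s/(s^2 + 4) + (-1).
Solve for Y(s) and write it as one ratio of polynomials.

Y(s) = (-s^2 + s - 4)/(s^3 - 3*s^2 + 4*s - 12)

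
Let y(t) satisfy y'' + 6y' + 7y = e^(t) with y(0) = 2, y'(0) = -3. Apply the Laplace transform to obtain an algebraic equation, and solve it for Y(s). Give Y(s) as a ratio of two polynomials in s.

Y(s) = (2*s^2 + 7*s - 8)/(s^3 + 5*s^2 + s - 7)

Laplace-transform each side.
The derivative rules (L{y''} = s^2 Y - s·y(0) - y'(0) and L{y'} = sY - y(0), with y(0) = 2, y'(0) = -3) turn the left side into (s^2 + 6*s + 7)Y - (2*s + 9).
The right side is L{e^(t)} = 1/(s - 1).
So (s^2 + 6*s + 7)Y = 1/(s - 1) + (2*s + 9).
Divide through and combine into a single rational function.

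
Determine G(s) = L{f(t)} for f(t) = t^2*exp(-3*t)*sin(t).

G(s) = 2*(3*s^2 + 18*s + 26)/(s^2 + 6*s + 10)^3

L{sin(t)} = 1/(s^2 + 1).
Multiplying by e^(-3t) shifts s → s + 3, so L{exp(-3*t)*sin(t)} = 1/((s + 3)^2 + 1).
Then apply L{t^2·g(t)} = (-1)^2 d^2/ds^2[H(s)] with H(s) = 1/((s + 3)^2 + 1):
differentiating 2 times and applying the sign gives 2*(3*s^2 + 18*s + 26)/(s^2 + 6*s + 10)^3.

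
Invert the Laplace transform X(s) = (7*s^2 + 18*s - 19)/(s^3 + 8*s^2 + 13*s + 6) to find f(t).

f(t) = -6*t*exp(-t) + 2*exp(-t) + 5*exp(-6*t)

Factor the denominator: s^3 + 8*s^2 + 13*s + 6 = (s + 1)^2*(s + 6).
Partial fraction decomposition gives [2/(s + 1)] + [-6/(s + 1)^2] + [5/(s + 6)].
Invert each term: 2/(s + 1) ↔ 2e^(-t); -6/(s + 1)^2 ↔ -6t·e^(-t); 5/(s + 6) ↔ 5e^(-6t).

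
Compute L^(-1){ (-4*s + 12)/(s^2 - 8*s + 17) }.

Complete the square in the denominator: s^2 - 8*s + 17 = (s - 4)^2 + 1^2.
Split the numerator to match: -4*s + 12 = -4·(s - 4) - 4·1.
Invert each term: -4·(s - 4)/((s - 4)^2 + 1) ↔ -4e^(4t)cos(t); -4·1/((s - 4)^2 + 1) ↔ -4e^(4t)sin(t).

-4*exp(4*t)*sin(t) - 4*exp(4*t)*cos(t)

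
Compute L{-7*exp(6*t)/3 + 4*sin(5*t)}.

20/(s^2 + 25) - 7/(3*(s - 6))

The transform is linear, so treat each term independently.
(-7/3)·[L{e^(6t)} = 1/(s - 6)]; (4)·[L{sin(5t)} = 5/(s^2 + 25)].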